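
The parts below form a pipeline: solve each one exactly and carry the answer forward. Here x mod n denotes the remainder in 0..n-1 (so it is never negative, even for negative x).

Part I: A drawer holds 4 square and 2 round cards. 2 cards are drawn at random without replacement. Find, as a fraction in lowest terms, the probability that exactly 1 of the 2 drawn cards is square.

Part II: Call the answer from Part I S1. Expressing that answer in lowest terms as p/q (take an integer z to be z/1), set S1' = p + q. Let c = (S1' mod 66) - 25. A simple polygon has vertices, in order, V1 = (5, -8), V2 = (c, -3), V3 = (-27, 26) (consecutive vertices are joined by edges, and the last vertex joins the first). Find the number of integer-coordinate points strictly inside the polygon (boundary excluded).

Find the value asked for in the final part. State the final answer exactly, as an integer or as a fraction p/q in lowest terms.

38

Part I: total draws C(6,2) = 15; favorable C(4,1)*C(2,1) = 8; P = 8/15; answer 8/15
Part II: S1 = 8/15; threaded value p + q = 23; c = -2; cross terms: (5*-3 - -2*-8)=-31, (-2*26 - -27*-3)=-133, (-27*-8 - 5*26)=86; twice the area = |-78| = 78; area = 39; boundary points = 1 + 1 + 2 = 4; strictly interior points = area - boundary/2 + 1 = 38; answer 38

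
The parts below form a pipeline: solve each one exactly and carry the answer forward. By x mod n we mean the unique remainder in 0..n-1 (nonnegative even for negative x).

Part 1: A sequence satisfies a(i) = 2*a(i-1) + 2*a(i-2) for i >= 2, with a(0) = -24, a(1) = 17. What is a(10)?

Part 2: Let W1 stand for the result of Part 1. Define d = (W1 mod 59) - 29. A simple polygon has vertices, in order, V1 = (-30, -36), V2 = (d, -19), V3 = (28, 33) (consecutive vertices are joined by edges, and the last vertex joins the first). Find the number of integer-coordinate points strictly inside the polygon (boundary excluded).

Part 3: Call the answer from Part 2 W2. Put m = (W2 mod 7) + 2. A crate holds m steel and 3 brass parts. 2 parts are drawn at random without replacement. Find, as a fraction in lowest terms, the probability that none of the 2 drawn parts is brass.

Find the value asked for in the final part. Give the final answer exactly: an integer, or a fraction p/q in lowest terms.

5/14

Part 1: a(2) = 2*(17) + 2*(-24) = -14; iterating: a(2)=-14, a(3)=6, a(4)=-16, a(5)=-20, a(6)=-72, a(7)=-184, a(8)=-512, a(9)=-1392, a(10)=-3808; answer -3808
Part 2: W1 = -3808; d = -2; cross terms: (-30*-19 - -2*-36)=498, (-2*33 - 28*-19)=466, (28*-36 - -30*33)=-18; twice the area = |946| = 946; area = 473; boundary points = 1 + 2 + 1 = 4; strictly interior points = area - boundary/2 + 1 = 472; answer 472
Part 3: W2 = 472; m = 5; total draws C(8,2) = 28; favorable C(5,2) = 10; P = 5/14; answer 5/14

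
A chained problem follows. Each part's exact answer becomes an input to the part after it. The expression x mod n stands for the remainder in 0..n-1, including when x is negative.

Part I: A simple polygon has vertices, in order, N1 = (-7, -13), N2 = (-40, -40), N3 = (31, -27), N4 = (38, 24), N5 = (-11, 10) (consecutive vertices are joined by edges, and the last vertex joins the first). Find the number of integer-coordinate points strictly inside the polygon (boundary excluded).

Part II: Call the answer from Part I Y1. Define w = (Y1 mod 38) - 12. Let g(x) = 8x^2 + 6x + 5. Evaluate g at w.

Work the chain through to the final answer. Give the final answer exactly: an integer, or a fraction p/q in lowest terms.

2705

Part I: cross terms: (-7*-40 - -40*-13)=-240, (-40*-27 - 31*-40)=2320, (31*24 - 38*-27)=1770, (38*10 - -11*24)=644, (-11*-13 - -7*10)=213; twice the area = |4707| = 4707; area = 4707/2; boundary points = 3 + 1 + 1 + 7 + 1 = 13; strictly interior points = area - boundary/2 + 1 = 2348; answer 2348
Part II: Y1 = 2348; w = 18; 8*(18)^2 + 6*(18)^1 + 5 = (2592) + (108) + (5) = 2705; answer 2705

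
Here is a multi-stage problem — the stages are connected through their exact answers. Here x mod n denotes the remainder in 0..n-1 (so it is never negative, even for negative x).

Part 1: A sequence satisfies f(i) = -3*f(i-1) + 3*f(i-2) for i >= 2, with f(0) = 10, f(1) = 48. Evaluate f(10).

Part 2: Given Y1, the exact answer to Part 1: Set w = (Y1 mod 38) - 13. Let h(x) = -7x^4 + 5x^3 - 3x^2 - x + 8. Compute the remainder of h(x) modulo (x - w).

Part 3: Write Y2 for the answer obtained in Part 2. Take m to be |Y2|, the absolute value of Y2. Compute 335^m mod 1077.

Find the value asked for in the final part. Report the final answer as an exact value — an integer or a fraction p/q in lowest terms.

Part 1: f(2) = -3*(48) + 3*(10) = -114; iterating: f(2)=-114, f(3)=486, f(4)=-1800, f(5)=6858, f(6)=-25974, f(7)=98496, f(8)=-373410, f(9)=1415718, f(10)=-5367384; answer -5367384
Part 2: Y1 = -5367384; w = -11; remainder = value at the root: -7*(-11)^4 + 5*(-11)^3 - 3*(-11)^2 - 1*(-11)^1 + 8 = (-102487) + (-6655) + (-363) + (11) + (8) = -109486; answer -109486
Part 3: Y2 = -109486; m = 109486; squarings mod 1077: 335^1=335, 335^2=217, 335^4=778, 335^8=10, 335^16=100, 335^32=307, 335^64=550, 335^128=940, 335^256=460, 335^512=508, 335^1024=661, 335^2048=736, 335^4096=1042, 335^8192=148, 335^16384=364, 335^32768=25, 335^65536=625; 335^109486 = 335^2 * 335^4 * 335^8 * 335^32 * 335^128 * 335^256 * 335^512 * 335^2048 * 335^8192 * 335^32768 * 335^65536 = 253 (mod 1077); answer 253

253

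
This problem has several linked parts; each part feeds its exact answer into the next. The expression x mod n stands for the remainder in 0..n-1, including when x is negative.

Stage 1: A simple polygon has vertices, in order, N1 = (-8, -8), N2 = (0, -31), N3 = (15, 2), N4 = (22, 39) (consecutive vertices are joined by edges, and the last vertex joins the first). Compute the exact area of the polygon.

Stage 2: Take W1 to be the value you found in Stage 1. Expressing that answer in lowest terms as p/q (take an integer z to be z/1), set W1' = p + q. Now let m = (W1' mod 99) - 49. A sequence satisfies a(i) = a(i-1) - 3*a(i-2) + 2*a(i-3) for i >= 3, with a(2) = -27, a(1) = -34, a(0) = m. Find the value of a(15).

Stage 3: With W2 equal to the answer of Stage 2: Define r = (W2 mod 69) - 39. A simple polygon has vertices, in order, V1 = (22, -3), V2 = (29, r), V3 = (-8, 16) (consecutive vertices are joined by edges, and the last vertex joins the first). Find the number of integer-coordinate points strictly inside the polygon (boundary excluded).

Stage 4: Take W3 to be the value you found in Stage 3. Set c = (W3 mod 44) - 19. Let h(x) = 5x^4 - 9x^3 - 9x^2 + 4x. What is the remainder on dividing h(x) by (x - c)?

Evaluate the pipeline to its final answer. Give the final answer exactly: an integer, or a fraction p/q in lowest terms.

4236

Stage 1: cross terms: (-8*-31 - 0*-8)=248, (0*2 - 15*-31)=465, (15*39 - 22*2)=541, (22*-8 - -8*39)=136; twice the area = |1390| = 1390; area = 695; answer 695
Stage 2: W1 = 695; threaded value p + q = 696; m = -46; a(3) = 1*(-27) - 3*(-34) + 2*(-46) = -17; iterating: a(3)=-17, a(4)=-4, a(5)=-7, a(6)=-29, a(7)=-16, a(8)=57, a(9)=47, a(10)=-156, a(11)=-183, a(12)=379, a(13)=616, a(14)=-887, a(15)=-1977; answer -1977
Stage 3: W2 = -1977; r = -15; cross terms: (22*-15 - 29*-3)=-243, (29*16 - -8*-15)=344, (-8*-3 - 22*16)=-328; twice the area = |-227| = 227; area = 227/2; boundary points = 1 + 1 + 1 = 3; strictly interior points = area - boundary/2 + 1 = 113; answer 113
Stage 4: W3 = 113; c = 6; remainder = value at the root: 5*(6)^4 - 9*(6)^3 - 9*(6)^2 + 4*(6)^1 = (6480) + (-1944) + (-324) + (24) = 4236; answer 4236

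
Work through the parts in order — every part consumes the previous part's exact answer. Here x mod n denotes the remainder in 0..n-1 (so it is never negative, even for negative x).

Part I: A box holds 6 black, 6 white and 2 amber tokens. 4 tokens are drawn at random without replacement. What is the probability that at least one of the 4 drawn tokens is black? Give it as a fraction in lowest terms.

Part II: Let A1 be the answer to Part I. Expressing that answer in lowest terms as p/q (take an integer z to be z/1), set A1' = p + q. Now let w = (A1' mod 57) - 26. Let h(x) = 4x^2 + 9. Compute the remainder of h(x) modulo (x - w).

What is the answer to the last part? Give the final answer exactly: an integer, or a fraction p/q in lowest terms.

Part I: total draws C(14,4) = 1001; complement C(8,4) = 70; favorable 1001 - 70 = 931; P = 133/143; answer 133/143
Part II: A1 = 133/143; threaded value p + q = 276; w = 22; remainder = value at the root: 4*(22)^2 + 9 = (1936) + (9) = 1945; answer 1945

1945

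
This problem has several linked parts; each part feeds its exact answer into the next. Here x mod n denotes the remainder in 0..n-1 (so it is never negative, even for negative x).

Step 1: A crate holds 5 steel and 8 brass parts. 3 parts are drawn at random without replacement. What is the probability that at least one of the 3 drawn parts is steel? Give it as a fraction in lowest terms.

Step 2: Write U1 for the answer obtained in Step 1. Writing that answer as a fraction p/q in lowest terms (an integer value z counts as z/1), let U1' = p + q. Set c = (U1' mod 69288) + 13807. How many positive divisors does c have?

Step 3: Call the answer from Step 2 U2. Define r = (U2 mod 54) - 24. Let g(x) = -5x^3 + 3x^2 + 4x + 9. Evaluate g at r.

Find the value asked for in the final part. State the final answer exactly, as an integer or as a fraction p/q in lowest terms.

21193

Step 1: total draws C(13,3) = 286; complement C(8,3) = 56; favorable 286 - 56 = 230; P = 115/143; answer 115/143
Step 2: U1 = 115/143; threaded value p + q = 258; c = 14065; 14065 = 5 * 29 * 97; number of divisors = (1+1) * (1+1) * (1+1) = 8; answer 8
Step 3: U2 = 8; r = -16; -5*(-16)^3 + 3*(-16)^2 + 4*(-16)^1 + 9 = (20480) + (768) + (-64) + (9) = 21193; answer 21193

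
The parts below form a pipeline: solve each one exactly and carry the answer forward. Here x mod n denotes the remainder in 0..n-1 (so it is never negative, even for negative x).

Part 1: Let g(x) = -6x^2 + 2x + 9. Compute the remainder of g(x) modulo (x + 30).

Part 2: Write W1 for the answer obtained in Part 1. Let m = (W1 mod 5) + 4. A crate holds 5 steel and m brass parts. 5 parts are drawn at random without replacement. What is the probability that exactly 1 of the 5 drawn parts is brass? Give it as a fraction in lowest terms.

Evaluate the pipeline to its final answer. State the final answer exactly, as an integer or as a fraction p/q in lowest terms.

40/1287

Part 1: remainder = value at the root: -6*(-30)^2 + 2*(-30)^1 + 9 = (-5400) + (-60) + (9) = -5451; answer -5451
Part 2: W1 = -5451; m = 8; total draws C(13,5) = 1287; favorable C(8,1)*C(5,4) = 40; P = 40/1287; answer 40/1287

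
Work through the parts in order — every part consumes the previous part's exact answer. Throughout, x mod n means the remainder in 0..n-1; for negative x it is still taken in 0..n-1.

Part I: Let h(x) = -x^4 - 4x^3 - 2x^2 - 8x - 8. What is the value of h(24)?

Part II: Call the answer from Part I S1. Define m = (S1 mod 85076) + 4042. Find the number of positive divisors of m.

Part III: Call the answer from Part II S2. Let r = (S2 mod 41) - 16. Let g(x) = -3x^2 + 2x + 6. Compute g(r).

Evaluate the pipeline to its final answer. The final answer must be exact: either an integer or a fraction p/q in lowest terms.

-202

Part I: -1*(24)^4 - 4*(24)^3 - 2*(24)^2 - 8*(24)^1 - 8 = (-331776) + (-55296) + (-1152) + (-192) + (-8) = -388424; answer -388424
Part II: S1 = -388424; m = 40998; 40998 = 2 * 3 * 6833; number of divisors = (1+1) * (1+1) * (1+1) = 8; answer 8
Part III: S2 = 8; r = -8; -3*(-8)^2 + 2*(-8)^1 + 6 = (-192) + (-16) + (6) = -202; answer -202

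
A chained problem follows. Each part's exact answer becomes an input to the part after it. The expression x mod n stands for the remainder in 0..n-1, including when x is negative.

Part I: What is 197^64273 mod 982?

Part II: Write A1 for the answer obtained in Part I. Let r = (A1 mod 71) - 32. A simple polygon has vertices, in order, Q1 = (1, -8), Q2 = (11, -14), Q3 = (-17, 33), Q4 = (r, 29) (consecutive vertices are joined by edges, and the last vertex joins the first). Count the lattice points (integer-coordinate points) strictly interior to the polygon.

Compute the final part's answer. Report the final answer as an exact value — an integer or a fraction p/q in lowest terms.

329

Part I: squarings mod 982: 197^1=197, 197^2=511, 197^4=891, 197^8=425, 197^16=919, 197^32=41, 197^64=699, 197^128=547, 197^256=681, 197^512=257, 197^1024=255, 197^2048=213, 197^4096=197, 197^8192=511, 197^16384=891, 197^32768=425; 197^64273 = 197^1 * 197^16 * 197^256 * 197^512 * 197^2048 * 197^4096 * 197^8192 * 197^16384 * 197^32768 = 363 (mod 982); answer 363
Part II: A1 = 363; r = -24; cross terms: (1*-14 - 11*-8)=74, (11*33 - -17*-14)=125, (-17*29 - -24*33)=299, (-24*-8 - 1*29)=163; twice the area = |661| = 661; area = 661/2; boundary points = 2 + 1 + 1 + 1 = 5; strictly interior points = area - boundary/2 + 1 = 329; answer 329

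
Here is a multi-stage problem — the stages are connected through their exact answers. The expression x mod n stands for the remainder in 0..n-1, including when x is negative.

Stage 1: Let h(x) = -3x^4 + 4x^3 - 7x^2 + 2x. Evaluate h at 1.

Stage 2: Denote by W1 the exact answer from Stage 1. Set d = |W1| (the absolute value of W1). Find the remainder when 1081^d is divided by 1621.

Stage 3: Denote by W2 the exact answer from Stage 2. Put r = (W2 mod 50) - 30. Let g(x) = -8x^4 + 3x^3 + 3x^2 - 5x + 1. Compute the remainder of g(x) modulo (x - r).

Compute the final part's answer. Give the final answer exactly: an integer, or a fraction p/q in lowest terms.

-5728746

Stage 1: -3*(1)^4 + 4*(1)^3 - 7*(1)^2 + 2*(1)^1 = (-3) + (4) + (-7) + (2) = -4; answer -4
Stage 2: W1 = -4; d = 4; squarings mod 1621: 1081^1=1081, 1081^2=1441, 1081^4=1601; 1081^4 = 1081^4 = 1601 (mod 1621); answer 1601
Stage 3: W2 = 1601; r = -29; remainder = value at the root: -8*(-29)^4 + 3*(-29)^3 + 3*(-29)^2 - 5*(-29)^1 + 1 = (-5658248) + (-73167) + (2523) + (145) + (1) = -5728746; answer -5728746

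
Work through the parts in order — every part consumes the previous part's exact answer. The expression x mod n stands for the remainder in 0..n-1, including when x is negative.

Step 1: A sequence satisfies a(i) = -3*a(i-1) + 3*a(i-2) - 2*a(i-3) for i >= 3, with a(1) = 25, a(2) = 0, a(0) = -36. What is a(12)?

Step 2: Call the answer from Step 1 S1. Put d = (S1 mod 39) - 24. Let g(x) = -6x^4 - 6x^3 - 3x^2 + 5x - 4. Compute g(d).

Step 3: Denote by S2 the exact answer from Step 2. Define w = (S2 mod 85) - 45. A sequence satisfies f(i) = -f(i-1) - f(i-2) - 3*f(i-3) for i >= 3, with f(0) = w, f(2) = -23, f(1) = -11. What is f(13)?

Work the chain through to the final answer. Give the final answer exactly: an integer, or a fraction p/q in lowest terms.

Step 1: a(3) = -3*(0) + 3*(25) - 2*(-36) = 147; iterating: a(3)=147, a(4)=-491, a(5)=1914, a(6)=-7509, a(7)=29251, a(8)=-114108, a(9)=445095, a(10)=-1736111, a(11)=6771834, a(12)=-26414025; answer -26414025
Step 2: S1 = -26414025; d = -12; -6*(-12)^4 - 6*(-12)^3 - 3*(-12)^2 + 5*(-12)^1 - 4 = (-124416) + (10368) + (-432) + (-60) + (-4) = -114544; answer -114544
Step 3: S2 = -114544; w = -9; f(3) = -1*(-23) - 1*(-11) - 3*(-9) = 61; iterating: f(3)=61, f(4)=-5, f(5)=13, f(6)=-191, f(7)=193, f(8)=-41, f(9)=421, f(10)=-959, f(11)=661, f(12)=-965, f(13)=3181; answer 3181

3181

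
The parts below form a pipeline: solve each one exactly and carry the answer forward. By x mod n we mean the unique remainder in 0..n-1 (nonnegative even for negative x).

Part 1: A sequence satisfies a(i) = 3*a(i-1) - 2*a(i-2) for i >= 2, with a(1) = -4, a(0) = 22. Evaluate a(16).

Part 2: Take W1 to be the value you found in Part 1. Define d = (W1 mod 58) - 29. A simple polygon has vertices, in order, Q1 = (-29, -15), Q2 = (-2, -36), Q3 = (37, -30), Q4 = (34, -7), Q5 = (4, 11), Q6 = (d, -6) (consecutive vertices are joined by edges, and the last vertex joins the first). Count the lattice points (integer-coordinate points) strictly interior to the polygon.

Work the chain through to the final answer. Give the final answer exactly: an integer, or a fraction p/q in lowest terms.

1584

Part 1: a(2) = 3*(-4) - 2*(22) = -56; iterating: a(2)=-56, a(3)=-160, a(4)=-368, a(5)=-784, a(6)=-1616, a(7)=-3280, a(8)=-6608, a(9)=-13264, a(10)=-26576, a(11)=-53200, a(12)=-106448, a(13)=-212944, a(14)=-425936, a(15)=-851920, a(16)=-1703888; answer -1703888
Part 2: W1 = -1703888; d = 7; cross terms: (-29*-36 - -2*-15)=1014, (-2*-30 - 37*-36)=1392, (37*-7 - 34*-30)=761, (34*11 - 4*-7)=402, (4*-6 - 7*11)=-101, (7*-15 - -29*-6)=-279; twice the area = |3189| = 3189; area = 3189/2; boundary points = 3 + 3 + 1 + 6 + 1 + 9 = 23; strictly interior points = area - boundary/2 + 1 = 1584; answer 1584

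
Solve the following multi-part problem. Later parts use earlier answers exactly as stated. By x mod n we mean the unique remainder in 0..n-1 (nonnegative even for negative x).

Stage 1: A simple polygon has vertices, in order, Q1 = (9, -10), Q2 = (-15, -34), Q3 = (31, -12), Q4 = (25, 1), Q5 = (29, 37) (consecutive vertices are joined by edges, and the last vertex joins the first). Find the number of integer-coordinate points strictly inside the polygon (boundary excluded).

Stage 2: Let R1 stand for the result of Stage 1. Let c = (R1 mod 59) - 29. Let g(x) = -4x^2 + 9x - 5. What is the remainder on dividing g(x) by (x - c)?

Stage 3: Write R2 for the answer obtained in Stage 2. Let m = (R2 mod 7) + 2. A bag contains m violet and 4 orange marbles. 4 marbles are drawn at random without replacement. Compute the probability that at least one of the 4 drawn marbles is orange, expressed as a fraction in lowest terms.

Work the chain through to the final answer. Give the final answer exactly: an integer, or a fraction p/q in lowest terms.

Stage 1: cross terms: (9*-34 - -15*-10)=-456, (-15*-12 - 31*-34)=1234, (31*1 - 25*-12)=331, (25*37 - 29*1)=896, (29*-10 - 9*37)=-623; twice the area = |1382| = 1382; area = 691; boundary points = 24 + 2 + 1 + 4 + 1 = 32; strictly interior points = area - boundary/2 + 1 = 676; answer 676
Stage 2: R1 = 676; c = -2; remainder = value at the root: -4*(-2)^2 + 9*(-2)^1 - 5 = (-16) + (-18) + (-5) = -39; answer -39
Stage 3: R2 = -39; m = 5; total draws C(9,4) = 126; complement C(5,4) = 5; favorable 126 - 5 = 121; P = 121/126; answer 121/126

121/126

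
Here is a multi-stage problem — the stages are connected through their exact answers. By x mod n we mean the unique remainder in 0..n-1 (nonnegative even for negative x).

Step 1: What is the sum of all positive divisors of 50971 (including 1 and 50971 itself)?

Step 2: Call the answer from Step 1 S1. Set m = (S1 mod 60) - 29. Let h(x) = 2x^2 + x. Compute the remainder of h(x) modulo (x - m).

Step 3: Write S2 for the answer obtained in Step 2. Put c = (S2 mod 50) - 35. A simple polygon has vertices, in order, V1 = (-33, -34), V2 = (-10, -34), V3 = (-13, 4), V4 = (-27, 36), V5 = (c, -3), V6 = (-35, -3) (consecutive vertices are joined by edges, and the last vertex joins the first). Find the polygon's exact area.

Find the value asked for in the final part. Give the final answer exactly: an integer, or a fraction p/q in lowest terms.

Step 1: 50971 is prime, so its only divisors are 1 and 50971; sigma = 1 + 50971 = 50972; answer 50972
Step 2: S1 = 50972; m = 3; remainder = value at the root: 2*(3)^2 + 1*(3)^1 = (18) + (3) = 21; answer 21
Step 3: S2 = 21; c = -14; cross terms: (-33*-34 - -10*-34)=782, (-10*4 - -13*-34)=-482, (-13*36 - -27*4)=-360, (-27*-3 - -14*36)=585, (-14*-3 - -35*-3)=-63, (-35*-34 - -33*-3)=1091; twice the area = |1553| = 1553; area = 1553/2; answer 1553/2

1553/2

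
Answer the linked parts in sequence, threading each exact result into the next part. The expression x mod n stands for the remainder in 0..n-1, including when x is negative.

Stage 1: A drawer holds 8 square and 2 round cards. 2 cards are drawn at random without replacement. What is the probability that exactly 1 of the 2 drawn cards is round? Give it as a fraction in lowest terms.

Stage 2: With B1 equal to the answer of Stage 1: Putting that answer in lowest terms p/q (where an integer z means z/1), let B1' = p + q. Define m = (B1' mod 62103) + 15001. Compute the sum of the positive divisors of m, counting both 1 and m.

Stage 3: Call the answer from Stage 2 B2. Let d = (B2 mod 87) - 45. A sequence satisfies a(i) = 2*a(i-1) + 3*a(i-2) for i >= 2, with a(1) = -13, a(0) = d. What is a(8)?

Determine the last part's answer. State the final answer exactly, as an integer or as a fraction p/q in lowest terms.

Stage 1: total draws C(10,2) = 45; favorable C(2,1)*C(8,1) = 16; P = 16/45; answer 16/45
Stage 2: B1 = 16/45; threaded value p + q = 61; m = 15062; 15062 = 2 * 17 * 443; sigma = (1 + 2) * (1 + 17) * (1 + 443) = 3 * 18 * 444 = 23976; answer 23976
Stage 3: B2 = 23976; d = 6; a(2) = 2*(-13) + 3*(6) = -8; iterating: a(2)=-8, a(3)=-55, a(4)=-134, a(5)=-433, a(6)=-1268, a(7)=-3835, a(8)=-11474; answer -11474

-11474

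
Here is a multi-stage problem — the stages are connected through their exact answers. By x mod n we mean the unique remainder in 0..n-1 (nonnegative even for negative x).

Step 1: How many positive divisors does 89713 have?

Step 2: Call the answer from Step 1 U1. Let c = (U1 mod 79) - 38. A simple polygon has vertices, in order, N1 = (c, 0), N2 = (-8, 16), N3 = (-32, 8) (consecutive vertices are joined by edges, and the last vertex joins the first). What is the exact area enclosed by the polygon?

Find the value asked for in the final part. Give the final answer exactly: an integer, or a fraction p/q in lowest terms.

Step 1: 89713 = 13 * 67 * 103; number of divisors = (1+1) * (1+1) * (1+1) = 8; answer 8
Step 2: U1 = 8; c = -30; cross terms: (-30*16 - -8*0)=-480, (-8*8 - -32*16)=448, (-32*0 - -30*8)=240; twice the area = |208| = 208; area = 104; answer 104

104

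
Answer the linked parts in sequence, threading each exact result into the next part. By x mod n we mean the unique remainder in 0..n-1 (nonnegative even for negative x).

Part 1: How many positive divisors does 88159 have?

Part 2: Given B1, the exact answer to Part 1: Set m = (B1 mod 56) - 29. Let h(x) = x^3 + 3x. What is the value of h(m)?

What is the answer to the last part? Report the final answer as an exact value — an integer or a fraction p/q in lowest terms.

-15700

Part 1: 88159 = 23 * 3833; number of divisors = (1+1) * (1+1) = 4; answer 4
Part 2: B1 = 4; m = -25; 1*(-25)^3 + 3*(-25)^1 = (-15625) + (-75) = -15700; answer -15700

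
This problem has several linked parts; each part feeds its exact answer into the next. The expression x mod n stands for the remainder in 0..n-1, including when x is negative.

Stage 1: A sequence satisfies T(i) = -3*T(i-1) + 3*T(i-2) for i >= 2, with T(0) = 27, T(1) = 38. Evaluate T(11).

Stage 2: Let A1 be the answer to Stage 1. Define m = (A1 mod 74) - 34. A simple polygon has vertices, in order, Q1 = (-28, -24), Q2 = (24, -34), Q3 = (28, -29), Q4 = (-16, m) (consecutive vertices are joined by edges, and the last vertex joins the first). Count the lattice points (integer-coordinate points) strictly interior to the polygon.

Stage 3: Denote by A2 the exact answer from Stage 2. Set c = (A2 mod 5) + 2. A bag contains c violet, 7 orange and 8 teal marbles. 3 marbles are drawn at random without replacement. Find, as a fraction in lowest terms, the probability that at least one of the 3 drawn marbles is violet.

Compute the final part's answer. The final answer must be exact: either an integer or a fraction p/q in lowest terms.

Stage 1: T(2) = -3*(38) + 3*(27) = -33; iterating: T(2)=-33, T(3)=213, T(4)=-738, T(5)=2853, T(6)=-10773, T(7)=40878, T(8)=-154953, T(9)=587493, T(10)=-2227338, T(11)=8444493; answer 8444493
Stage 2: A1 = 8444493; m = 23; cross terms: (-28*-34 - 24*-24)=1528, (24*-29 - 28*-34)=256, (28*23 - -16*-29)=180, (-16*-24 - -28*23)=1028; twice the area = |2992| = 2992; area = 1496; boundary points = 2 + 1 + 4 + 1 = 8; strictly interior points = area - boundary/2 + 1 = 1493; answer 1493
Stage 3: A2 = 1493; c = 5; total draws C(20,3) = 1140; complement C(15,3) = 455; favorable 1140 - 455 = 685; P = 137/228; answer 137/228

137/228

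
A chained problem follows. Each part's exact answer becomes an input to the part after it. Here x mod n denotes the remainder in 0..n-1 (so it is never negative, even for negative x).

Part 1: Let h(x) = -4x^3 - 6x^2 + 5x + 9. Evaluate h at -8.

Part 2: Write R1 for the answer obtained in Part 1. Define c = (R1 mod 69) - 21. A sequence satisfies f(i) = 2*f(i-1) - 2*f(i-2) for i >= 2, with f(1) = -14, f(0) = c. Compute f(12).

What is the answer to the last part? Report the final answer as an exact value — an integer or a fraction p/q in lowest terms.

Part 1: -4*(-8)^3 - 6*(-8)^2 + 5*(-8)^1 + 9 = (2048) + (-384) + (-40) + (9) = 1633; answer 1633
Part 2: R1 = 1633; c = 25; f(2) = 2*(-14) - 2*(25) = -78; iterating: f(2)=-78, f(3)=-128, f(4)=-100, f(5)=56, f(6)=312, f(7)=512, f(8)=400, f(9)=-224, f(10)=-1248, f(11)=-2048, f(12)=-1600; answer -1600

-1600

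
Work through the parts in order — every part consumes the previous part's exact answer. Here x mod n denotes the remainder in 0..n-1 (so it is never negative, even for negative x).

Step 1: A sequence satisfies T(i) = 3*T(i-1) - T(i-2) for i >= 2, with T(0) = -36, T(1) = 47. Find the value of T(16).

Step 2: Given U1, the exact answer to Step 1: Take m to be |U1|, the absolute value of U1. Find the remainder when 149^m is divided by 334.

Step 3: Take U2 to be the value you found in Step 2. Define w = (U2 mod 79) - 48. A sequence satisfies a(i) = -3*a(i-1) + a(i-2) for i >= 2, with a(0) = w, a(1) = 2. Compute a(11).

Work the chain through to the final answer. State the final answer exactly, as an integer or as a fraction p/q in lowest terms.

Step 1: T(2) = 3*(47) - 1*(-36) = 177; iterating: T(2)=177, T(3)=484, T(4)=1275, T(5)=3341, T(6)=8748, T(7)=22903, T(8)=59961, T(9)=156980, T(10)=410979, T(11)=1075957, T(12)=2816892, T(13)=7374719, T(14)=19307265, T(15)=50547076, T(16)=132333963; answer 132333963
Step 2: U1 = 132333963; m = 132333963; squarings mod 334: 149^1=149, 149^2=157, 149^4=267, 149^8=147, 149^16=233, 149^32=181, 149^64=29, 149^128=173, 149^256=203, 149^512=127, 149^1024=97, 149^2048=57, 149^4096=243, 149^8192=265, 149^16384=85, 149^32768=211, 149^65536=99, 149^131072=115, 149^262144=199, 149^524288=189, 149^1048576=317, 149^2097152=289, 149^4194304=21, 149^8388608=107, 149^16777216=93, 149^33554432=299, 149^67108864=223; 149^132333963 = 149^1 * 149^2 * 149^8 * 149^128 * 149^256 * 149^16384 * 149^65536 * 149^131072 * 149^2097152 * 149^4194304 * 149^8388608 * 149^16777216 * 149^33554432 * 149^67108864 = 187 (mod 334); answer 187
Step 3: U2 = 187; w = -19; a(2) = -3*(2) + 1*(-19) = -25; iterating: a(2)=-25, a(3)=77, a(4)=-256, a(5)=845, a(6)=-2791, a(7)=9218, a(8)=-30445, a(9)=100553, a(10)=-332104, a(11)=1096865; answer 1096865

1096865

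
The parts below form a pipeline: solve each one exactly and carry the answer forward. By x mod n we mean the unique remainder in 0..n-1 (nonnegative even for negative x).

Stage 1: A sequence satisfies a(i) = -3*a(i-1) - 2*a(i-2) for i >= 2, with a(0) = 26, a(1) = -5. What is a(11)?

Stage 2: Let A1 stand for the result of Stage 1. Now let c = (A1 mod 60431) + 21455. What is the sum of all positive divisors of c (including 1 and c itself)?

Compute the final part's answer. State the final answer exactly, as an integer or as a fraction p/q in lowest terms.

Stage 1: a(2) = -3*(-5) - 2*(26) = -37; iterating: a(2)=-37, a(3)=121, a(4)=-289, a(5)=625, a(6)=-1297, a(7)=2641, a(8)=-5329, a(9)=10705, a(10)=-21457, a(11)=42961; answer 42961
Stage 2: A1 = 42961; c = 64416; 64416 = 2^5 * 3 * 11 * 61; sigma = (1 + 2 + 4 + 8 + 16 + 32) * (1 + 3) * (1 + 11) * (1 + 61) = 63 * 4 * 12 * 62 = 187488; answer 187488

187488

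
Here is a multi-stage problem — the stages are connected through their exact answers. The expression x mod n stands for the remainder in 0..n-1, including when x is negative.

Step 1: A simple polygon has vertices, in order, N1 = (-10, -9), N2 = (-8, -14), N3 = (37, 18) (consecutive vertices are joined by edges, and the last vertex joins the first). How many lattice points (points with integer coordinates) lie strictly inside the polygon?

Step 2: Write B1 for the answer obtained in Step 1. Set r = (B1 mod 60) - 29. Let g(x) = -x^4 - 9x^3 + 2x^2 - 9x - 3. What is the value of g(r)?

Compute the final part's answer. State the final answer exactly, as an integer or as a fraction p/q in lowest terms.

Step 1: cross terms: (-10*-14 - -8*-9)=68, (-8*18 - 37*-14)=374, (37*-9 - -10*18)=-153; twice the area = |289| = 289; area = 289/2; boundary points = 1 + 1 + 1 = 3; strictly interior points = area - boundary/2 + 1 = 144; answer 144
Step 2: B1 = 144; r = -5; -1*(-5)^4 - 9*(-5)^3 + 2*(-5)^2 - 9*(-5)^1 - 3 = (-625) + (1125) + (50) + (45) + (-3) = 592; answer 592

592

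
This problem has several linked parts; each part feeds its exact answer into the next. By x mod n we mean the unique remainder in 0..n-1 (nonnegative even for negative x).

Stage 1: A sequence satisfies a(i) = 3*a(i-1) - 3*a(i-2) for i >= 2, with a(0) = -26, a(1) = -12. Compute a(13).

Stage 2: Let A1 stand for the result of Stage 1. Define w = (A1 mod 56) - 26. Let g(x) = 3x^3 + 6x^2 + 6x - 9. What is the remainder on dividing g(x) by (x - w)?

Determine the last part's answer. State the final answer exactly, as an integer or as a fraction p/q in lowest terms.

Stage 1: a(2) = 3*(-12) - 3*(-26) = 42; iterating: a(2)=42, a(3)=162, a(4)=360, a(5)=594, a(6)=702, a(7)=324, a(8)=-1134, a(9)=-4374, a(10)=-9720, a(11)=-16038, a(12)=-18954, a(13)=-8748; answer -8748
Stage 2: A1 = -8748; w = 18; remainder = value at the root: 3*(18)^3 + 6*(18)^2 + 6*(18)^1 - 9 = (17496) + (1944) + (108) + (-9) = 19539; answer 19539

19539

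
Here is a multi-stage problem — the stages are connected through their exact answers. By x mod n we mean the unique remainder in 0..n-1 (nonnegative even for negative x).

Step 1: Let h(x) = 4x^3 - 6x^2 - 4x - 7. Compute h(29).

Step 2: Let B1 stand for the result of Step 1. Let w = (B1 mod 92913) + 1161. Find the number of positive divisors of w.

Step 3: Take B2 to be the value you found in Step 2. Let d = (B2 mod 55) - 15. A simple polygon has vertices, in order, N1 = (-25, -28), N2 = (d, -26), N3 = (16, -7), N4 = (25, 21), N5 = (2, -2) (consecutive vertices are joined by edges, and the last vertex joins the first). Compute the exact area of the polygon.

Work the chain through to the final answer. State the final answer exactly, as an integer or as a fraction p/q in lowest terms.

Step 1: 4*(29)^3 - 6*(29)^2 - 4*(29)^1 - 7 = (97556) + (-5046) + (-116) + (-7) = 92387; answer 92387
Step 2: B1 = 92387; w = 93548; 93548 = 2^2 * 7 * 13 * 257; number of divisors = (2+1) * (1+1) * (1+1) * (1+1) = 24; answer 24
Step 3: B2 = 24; d = 9; cross terms: (-25*-26 - 9*-28)=902, (9*-7 - 16*-26)=353, (16*21 - 25*-7)=511, (25*-2 - 2*21)=-92, (2*-28 - -25*-2)=-106; twice the area = |1568| = 1568; area = 784; answer 784

784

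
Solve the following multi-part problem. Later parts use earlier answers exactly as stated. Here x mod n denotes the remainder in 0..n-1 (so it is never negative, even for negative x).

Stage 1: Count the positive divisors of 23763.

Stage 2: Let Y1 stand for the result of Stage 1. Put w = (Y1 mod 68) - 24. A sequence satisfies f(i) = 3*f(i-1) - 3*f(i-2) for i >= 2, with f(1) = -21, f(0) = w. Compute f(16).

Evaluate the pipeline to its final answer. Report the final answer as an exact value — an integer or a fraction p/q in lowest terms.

98415

Stage 1: 23763 = 3 * 89^2; number of divisors = (1+1) * (2+1) = 6; answer 6
Stage 2: Y1 = 6; w = -18; f(2) = 3*(-21) - 3*(-18) = -9; iterating: f(2)=-9, f(3)=36, f(4)=135, f(5)=297, f(6)=486, f(7)=567, f(8)=243, f(9)=-972, f(10)=-3645, f(11)=-8019, f(12)=-13122, f(13)=-15309, f(14)=-6561, f(15)=26244, f(16)=98415; answer 98415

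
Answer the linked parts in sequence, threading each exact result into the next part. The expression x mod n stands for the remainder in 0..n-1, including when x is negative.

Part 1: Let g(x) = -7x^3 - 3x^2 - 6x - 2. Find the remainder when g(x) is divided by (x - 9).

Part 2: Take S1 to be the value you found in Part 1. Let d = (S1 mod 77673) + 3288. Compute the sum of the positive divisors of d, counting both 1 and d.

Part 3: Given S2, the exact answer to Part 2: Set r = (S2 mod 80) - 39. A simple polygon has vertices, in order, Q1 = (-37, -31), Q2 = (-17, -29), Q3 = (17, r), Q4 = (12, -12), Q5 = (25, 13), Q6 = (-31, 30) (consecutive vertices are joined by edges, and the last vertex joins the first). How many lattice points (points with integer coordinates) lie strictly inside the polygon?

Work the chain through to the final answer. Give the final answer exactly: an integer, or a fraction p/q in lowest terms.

2240

Part 1: remainder = value at the root: -7*(9)^3 - 3*(9)^2 - 6*(9)^1 - 2 = (-5103) + (-243) + (-54) + (-2) = -5402; answer -5402
Part 2: S1 = -5402; d = 75559; 75559 = 11 * 6869; sigma = (1 + 11) * (1 + 6869) = 12 * 6870 = 82440; answer 82440
Part 3: S2 = 82440; r = 1; cross terms: (-37*-29 - -17*-31)=546, (-17*1 - 17*-29)=476, (17*-12 - 12*1)=-216, (12*13 - 25*-12)=456, (25*30 - -31*13)=1153, (-31*-31 - -37*30)=2071; twice the area = |4486| = 4486; area = 2243; boundary points = 2 + 2 + 1 + 1 + 1 + 1 = 8; strictly interior points = area - boundary/2 + 1 = 2240; answer 2240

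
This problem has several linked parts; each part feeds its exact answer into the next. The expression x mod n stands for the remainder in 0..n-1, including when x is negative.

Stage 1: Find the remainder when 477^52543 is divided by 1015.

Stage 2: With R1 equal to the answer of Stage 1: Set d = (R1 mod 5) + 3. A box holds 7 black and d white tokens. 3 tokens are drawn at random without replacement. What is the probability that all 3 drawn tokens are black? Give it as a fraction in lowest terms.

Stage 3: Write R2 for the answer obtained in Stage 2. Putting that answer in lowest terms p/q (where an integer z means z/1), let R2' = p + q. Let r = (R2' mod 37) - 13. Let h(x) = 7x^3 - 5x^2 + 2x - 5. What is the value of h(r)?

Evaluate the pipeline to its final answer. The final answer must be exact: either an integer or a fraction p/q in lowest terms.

11395

Stage 1: squarings mod 1015: 477^1=477, 477^2=169, 477^4=141, 477^8=596, 477^16=981, 477^32=141, 477^64=596, 477^128=981, 477^256=141, 477^512=596, 477^1024=981, 477^2048=141, 477^4096=596, 477^8192=981, 477^16384=141, 477^32768=596; 477^52543 = 477^1 * 477^2 * 477^4 * 477^8 * 477^16 * 477^32 * 477^256 * 477^1024 * 477^2048 * 477^16384 * 477^32768 = 883 (mod 1015); answer 883
Stage 2: R1 = 883; d = 6; total draws C(13,3) = 286; favorable C(7,3) = 35; P = 35/286; answer 35/286
Stage 3: R2 = 35/286; threaded value p + q = 321; r = 12; 7*(12)^3 - 5*(12)^2 + 2*(12)^1 - 5 = (12096) + (-720) + (24) + (-5) = 11395; answer 11395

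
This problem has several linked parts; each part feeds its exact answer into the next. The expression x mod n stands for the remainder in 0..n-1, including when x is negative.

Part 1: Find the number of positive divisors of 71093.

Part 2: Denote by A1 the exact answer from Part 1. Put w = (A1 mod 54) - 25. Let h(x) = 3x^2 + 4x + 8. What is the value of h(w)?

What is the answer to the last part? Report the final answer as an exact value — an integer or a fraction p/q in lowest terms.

Part 1: 71093 = 11 * 23 * 281; number of divisors = (1+1) * (1+1) * (1+1) = 8; answer 8
Part 2: A1 = 8; w = -17; 3*(-17)^2 + 4*(-17)^1 + 8 = (867) + (-68) + (8) = 807; answer 807

807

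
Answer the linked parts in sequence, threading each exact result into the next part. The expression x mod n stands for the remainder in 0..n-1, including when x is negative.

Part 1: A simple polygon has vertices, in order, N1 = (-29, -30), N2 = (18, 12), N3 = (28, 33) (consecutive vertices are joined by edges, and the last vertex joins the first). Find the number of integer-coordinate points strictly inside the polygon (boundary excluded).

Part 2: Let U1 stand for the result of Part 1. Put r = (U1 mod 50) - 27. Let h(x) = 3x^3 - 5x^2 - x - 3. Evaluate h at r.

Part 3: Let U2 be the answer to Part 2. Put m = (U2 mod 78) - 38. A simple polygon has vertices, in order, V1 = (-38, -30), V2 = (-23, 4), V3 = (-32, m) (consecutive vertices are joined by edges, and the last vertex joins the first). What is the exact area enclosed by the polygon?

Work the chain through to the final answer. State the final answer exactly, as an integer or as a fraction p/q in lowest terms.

Part 1: cross terms: (-29*12 - 18*-30)=192, (18*33 - 28*12)=258, (28*-30 - -29*33)=117; twice the area = |567| = 567; area = 567/2; boundary points = 1 + 1 + 3 = 5; strictly interior points = area - boundary/2 + 1 = 282; answer 282
Part 2: U1 = 282; r = 5; 3*(5)^3 - 5*(5)^2 - 1*(5)^1 - 3 = (375) + (-125) + (-5) + (-3) = 242; answer 242
Part 3: U2 = 242; m = -30; cross terms: (-38*4 - -23*-30)=-842, (-23*-30 - -32*4)=818, (-32*-30 - -38*-30)=-180; twice the area = |-204| = 204; area = 102; answer 102

102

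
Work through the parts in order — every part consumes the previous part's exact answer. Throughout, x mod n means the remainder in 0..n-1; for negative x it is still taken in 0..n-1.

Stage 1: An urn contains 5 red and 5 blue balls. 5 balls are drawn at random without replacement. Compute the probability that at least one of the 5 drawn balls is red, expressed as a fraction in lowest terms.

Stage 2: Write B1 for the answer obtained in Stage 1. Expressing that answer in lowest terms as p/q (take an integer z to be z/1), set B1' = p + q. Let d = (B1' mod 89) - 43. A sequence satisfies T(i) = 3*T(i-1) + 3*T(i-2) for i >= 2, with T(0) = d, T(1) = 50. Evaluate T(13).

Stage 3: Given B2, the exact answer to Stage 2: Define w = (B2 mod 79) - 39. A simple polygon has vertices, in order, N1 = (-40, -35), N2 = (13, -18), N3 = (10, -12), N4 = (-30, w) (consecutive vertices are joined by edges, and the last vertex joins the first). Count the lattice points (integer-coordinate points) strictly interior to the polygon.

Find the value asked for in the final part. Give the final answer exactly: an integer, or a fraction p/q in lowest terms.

Stage 1: total draws C(10,5) = 252; complement C(5,5) = 1; favorable 252 - 1 = 251; P = 251/252; answer 251/252
Stage 2: B1 = 251/252; threaded value p + q = 503; d = 15; T(2) = 3*(50) + 3*(15) = 195; iterating: T(2)=195, T(3)=735, T(4)=2790, T(5)=10575, T(6)=40095, T(7)=152010, T(8)=576315, T(9)=2184975, T(10)=8283870, T(11)=31406535, T(12)=119071215, T(13)=451433250; answer 451433250
Stage 3: B2 = 451433250; w = 35; cross terms: (-40*-18 - 13*-35)=1175, (13*-12 - 10*-18)=24, (10*35 - -30*-12)=-10, (-30*-35 - -40*35)=2450; twice the area = |3639| = 3639; area = 3639/2; boundary points = 1 + 3 + 1 + 10 = 15; strictly interior points = area - boundary/2 + 1 = 1813; answer 1813

1813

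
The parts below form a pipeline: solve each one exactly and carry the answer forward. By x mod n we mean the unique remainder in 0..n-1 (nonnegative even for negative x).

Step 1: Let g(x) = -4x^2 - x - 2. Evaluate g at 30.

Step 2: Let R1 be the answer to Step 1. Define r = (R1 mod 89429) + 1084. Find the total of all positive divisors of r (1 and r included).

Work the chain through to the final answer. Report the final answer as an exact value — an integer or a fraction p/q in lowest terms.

87472

Step 1: -4*(30)^2 - 1*(30)^1 - 2 = (-3600) + (-30) + (-2) = -3632; answer -3632
Step 2: R1 = -3632; r = 86881; 86881 = 283 * 307; sigma = (1 + 283) * (1 + 307) = 284 * 308 = 87472; answer 87472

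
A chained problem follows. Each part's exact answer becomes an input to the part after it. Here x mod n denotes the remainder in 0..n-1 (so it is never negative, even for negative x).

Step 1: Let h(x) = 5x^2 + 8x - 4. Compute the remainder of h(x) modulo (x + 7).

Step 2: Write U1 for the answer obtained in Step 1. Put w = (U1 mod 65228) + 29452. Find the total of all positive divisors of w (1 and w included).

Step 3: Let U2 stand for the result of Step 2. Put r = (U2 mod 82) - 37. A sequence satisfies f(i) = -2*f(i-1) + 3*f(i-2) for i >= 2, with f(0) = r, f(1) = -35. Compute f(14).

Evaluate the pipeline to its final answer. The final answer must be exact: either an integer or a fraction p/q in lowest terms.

16740367

Step 1: remainder = value at the root: 5*(-7)^2 + 8*(-7)^1 - 4 = (245) + (-56) + (-4) = 185; answer 185
Step 2: U1 = 185; w = 29637; 29637 = 3^2 * 37 * 89; sigma = (1 + 3 + 9) * (1 + 37) * (1 + 89) = 13 * 38 * 90 = 44460; answer 44460
Step 3: U2 = 44460; r = -21; f(2) = -2*(-35) + 3*(-21) = 7; iterating: f(2)=7, f(3)=-119, f(4)=259, f(5)=-875, f(6)=2527, f(7)=-7679, f(8)=22939, f(9)=-68915, f(10)=206647, f(11)=-620039, f(12)=1860019, f(13)=-5580155, f(14)=16740367; answer 16740367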